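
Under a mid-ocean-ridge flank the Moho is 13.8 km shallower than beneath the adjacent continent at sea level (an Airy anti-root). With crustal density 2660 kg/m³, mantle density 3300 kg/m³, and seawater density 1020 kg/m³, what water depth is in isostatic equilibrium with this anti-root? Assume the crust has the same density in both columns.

Replacing a thickness d of crust by seawater at the top must be balanced by replacing crust with mantle at the base: d (ρ_c − ρ_w) = a (ρ_m − ρ_c).
d = a (ρ_m − ρ_c)/(ρ_c − ρ_w) = 13.8 km × 640/1640 = 5.39 km.

5.39 km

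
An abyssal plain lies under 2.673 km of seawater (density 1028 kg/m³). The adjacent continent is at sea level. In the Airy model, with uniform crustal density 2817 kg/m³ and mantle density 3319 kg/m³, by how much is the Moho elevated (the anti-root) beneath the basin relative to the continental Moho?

Balancing pressure at the compensation depth: replacing crust with seawater at the top is compensated by replacing crust with mantle at the base: d (ρ_c − ρ_w) = a (ρ_m − ρ_c).
a = d (ρ_c − ρ_w)/(ρ_m − ρ_c) = 2.673 km × 1789/502 = 9.53 km.

9.53 km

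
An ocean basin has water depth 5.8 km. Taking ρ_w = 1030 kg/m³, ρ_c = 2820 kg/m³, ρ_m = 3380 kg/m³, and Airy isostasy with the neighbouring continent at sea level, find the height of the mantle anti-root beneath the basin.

18.5 km

Isostatic balance requires: replacing crust with seawater at the top is compensated by replacing crust with mantle at the base: d (ρ_c − ρ_w) = a (ρ_m − ρ_c).
a = d (ρ_c − ρ_w)/(ρ_m − ρ_c) = 5.8 km × 1790/560 = 18.5 km.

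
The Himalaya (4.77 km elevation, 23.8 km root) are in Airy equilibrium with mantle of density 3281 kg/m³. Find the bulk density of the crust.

2730 kg/m³

ρ_c h = (ρ_m − ρ_c) r → ρ_c (h + r) = ρ_m r → ρ_c = ρ_m r / (h + r).
ρ_c = 3281 × 23.8 km / (4.77 km + 23.8 km) = 2730 kg/m³.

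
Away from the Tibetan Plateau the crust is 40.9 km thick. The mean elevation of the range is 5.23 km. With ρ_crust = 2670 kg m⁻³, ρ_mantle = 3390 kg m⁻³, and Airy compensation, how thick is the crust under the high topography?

65.5 km

Root depth r = h ρ_c / (ρ_m − ρ_c) = 5.23 km × 2670 / 720 = 19.39 km.
Total thickness = T + h + r = 40.9 km + 5.23 km + 19.39 km = 65.5 km.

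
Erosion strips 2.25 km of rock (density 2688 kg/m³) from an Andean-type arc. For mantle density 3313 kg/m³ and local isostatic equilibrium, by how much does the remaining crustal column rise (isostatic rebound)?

1.83 km

Unloading: uplift u = e ρ_c/ρ_m = 2.25 km × 2688/3313 = 1.83 km.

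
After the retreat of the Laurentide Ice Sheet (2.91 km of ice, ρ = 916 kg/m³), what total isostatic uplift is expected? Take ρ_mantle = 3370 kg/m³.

Removing the load lets mantle flow back in; uplift u satisfies ρ_ice t = ρ_m u.
u = t ρ_ice/ρ_m = 2.91 km × 916/3370 = 0.791 km.

0.791 km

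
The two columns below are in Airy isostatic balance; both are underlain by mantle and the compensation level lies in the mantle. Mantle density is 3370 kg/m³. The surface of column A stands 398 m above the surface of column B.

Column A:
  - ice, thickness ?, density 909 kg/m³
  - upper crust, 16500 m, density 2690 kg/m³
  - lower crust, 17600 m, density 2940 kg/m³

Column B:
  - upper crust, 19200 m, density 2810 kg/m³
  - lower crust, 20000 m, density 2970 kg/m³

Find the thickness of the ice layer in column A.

Take the compensation level at the base of the deeper column (depth z_c below the surface of column A) and equate Σ ρ_i t_i down to z_c; mantle fills any gap and the z_c terms cancel.
Column A: x×909 + 16500×2690 + 17600×2940 + (z_c − 34100 − x)×3370
Column B: 398×0 + 19200×2810 + 20000×2970 + (z_c − 398 − 39200)×3370
The z_c×3370 term appears on both sides and cancels. Collect the known terms of each column as K = Σ(ρt)_known − 3370 × (depth of known layers): K_A = 96129000 − 3370×34100 = −18788000; K_B = 113352000 − 3370×(398 + 39200) = −20093260.
Balance: K_A − x×(3370 − 909) = K_B, so x = (K_A − K_B)/(3370 − 909) = 1305260/2461 = 530 m.

530 m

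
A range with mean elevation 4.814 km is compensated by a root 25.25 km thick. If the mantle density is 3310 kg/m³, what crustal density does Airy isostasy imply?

2780 kg/m³

ρ_c h = (ρ_m − ρ_c) r → ρ_c (h + r) = ρ_m r → ρ_c = ρ_m r / (h + r).
ρ_c = 3310 × 25.25 km / (4.814 km + 25.25 km) = 2780 kg/m³.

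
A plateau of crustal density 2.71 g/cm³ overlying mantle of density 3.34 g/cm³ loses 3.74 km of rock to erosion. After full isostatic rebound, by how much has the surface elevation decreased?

0.705 km

Rebound u = e ρ_c/ρ_m = 3.74 km × 2.71/3.34 = 3.035 km.
Net surface drop = e − u = 3.74 km − 3.035 km = e (ρ_m − ρ_c)/ρ_m = 0.705 km.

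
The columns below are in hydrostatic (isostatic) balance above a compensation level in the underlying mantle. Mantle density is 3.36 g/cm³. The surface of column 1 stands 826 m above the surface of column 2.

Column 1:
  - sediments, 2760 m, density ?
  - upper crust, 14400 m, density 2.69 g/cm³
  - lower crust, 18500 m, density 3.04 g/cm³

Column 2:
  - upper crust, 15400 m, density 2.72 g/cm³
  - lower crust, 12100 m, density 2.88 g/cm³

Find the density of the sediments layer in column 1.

2.32 g/cm³

Take the compensation level at the base of the deeper column (depth z_c below the surface of column 1) and equate Σ ρ_i t_i down to z_c; mantle fills any gap and the z_c terms cancel.
Column 1: 2760×ρ + 14400×2.69 + 18500×3.04 + (z_c − 35660)×3.36
Column 2: 826×0 + 15400×2.72 + 12100×2.88 + (z_c − 826 − 27500)×3.36
The z_c×3.36 term appears on both sides and cancels. Collect the known terms of each column as K = Σ(ρt)_known − 3.36 × (depth of known layers): K_1 = 94976 − 3.36×35660 = −24841.6; K_2 = 76736 − 3.36×(826 + 27500) = −18439.36.
Balance: K_1 + 2760×ρ = K_2, so ρ = (K_2 − K_1)/2760 = 6402.24/2760 = 2.32 g/cm³.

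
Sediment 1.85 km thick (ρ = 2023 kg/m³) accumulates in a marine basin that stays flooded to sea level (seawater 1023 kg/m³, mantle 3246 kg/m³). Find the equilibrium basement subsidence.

0.832 km

Submarine loading: the sediment displaces seawater, and the subsidence is in turn flooded, so s (ρ_m − ρ_w) = t (ρ_sed − ρ_w).
s = 1.85 km × (2023 − 1023) / (3246 − 1023) = 0.832 km.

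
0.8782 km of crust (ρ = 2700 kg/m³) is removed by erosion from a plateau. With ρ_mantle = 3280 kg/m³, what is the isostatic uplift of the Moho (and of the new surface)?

0.723 km

Unloading: uplift u = e ρ_c/ρ_m = 0.8782 km × 2700/3280 = 0.723 km.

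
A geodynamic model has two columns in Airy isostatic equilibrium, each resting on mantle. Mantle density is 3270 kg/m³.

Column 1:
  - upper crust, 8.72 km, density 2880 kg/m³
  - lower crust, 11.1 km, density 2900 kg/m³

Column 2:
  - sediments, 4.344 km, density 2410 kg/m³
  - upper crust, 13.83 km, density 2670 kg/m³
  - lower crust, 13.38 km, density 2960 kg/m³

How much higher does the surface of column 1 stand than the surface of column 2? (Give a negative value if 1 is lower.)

−2.65 km

For any compensation level in the mantle, the mantle terms cancel and isostasy reduces to e = (Σt_1 − Σt_2) − (Σ(ρt)_1 − Σ(ρt)_2) / ρ_m.
Σt_1 = 19.82 km; Σt_2 = 31.554 km; Σ(ρt)_1 = 57303.6; Σ(ρt)_2 = 86999.94 (in km·kg/m³).
e = (19.82 − 31.554) − (57303.6 − 86999.94) / 3270 = −2.65 km.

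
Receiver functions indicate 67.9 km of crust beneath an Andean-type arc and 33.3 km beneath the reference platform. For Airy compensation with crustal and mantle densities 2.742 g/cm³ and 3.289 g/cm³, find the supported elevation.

5.75 km

Excess crust Δ = 67.9 km − 33.3 km = 34.6 km, split between elevation h and root r with h + r = Δ.
Airy balance ρ_c h = (ρ_m − ρ_c) r gives r = h ρ_c/(ρ_m − ρ_c), so h (1 + ρ_c/(ρ_m − ρ_c)) = Δ, i.e. h = Δ (ρ_m − ρ_c)/ρ_m.
h = 34.6 km × 0.547/3.289 = 5.75 km.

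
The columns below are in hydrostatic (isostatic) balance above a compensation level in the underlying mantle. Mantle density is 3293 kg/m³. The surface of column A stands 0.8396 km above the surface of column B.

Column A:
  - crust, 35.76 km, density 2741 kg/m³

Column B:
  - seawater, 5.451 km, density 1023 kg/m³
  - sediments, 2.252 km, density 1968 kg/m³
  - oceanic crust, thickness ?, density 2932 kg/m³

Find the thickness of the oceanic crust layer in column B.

Take the compensation level at the base of the deeper column (depth z_c below the surface of column A) and equate Σ ρ_i t_i down to z_c; mantle fills any gap and the z_c terms cancel.
Column A: 35.76×2741 + (z_c − 35.76)×3293
Column B: 0.8396×0 + 5.451×1023 + 2.252×1968 + x×2932 + (z_c − 0.8396 − 7.703 − x)×3293
The z_c×3293 term appears on both sides and cancels. Collect the known terms of each column as K = Σ(ρt)_known − 3293 × (depth of known layers): K_A = 98018.16 − 3293×35.76 = −19739.52; K_B = 10008.309 − 3293×(0.8396 + 7.703) = −18122.4728.
Balance: K_A = K_B − x×(3293 − 2932), so x = (K_B − K_A)/(3293 − 2932) = 1617.05/361 = 4.48 km.

4.48 km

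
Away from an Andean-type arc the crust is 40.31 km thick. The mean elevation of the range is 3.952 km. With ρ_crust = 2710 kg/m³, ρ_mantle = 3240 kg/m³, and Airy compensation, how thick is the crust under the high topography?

Root depth r = h ρ_c / (ρ_m − ρ_c) = 3.952 km × 2710 / 530 = 20.21 km.
Total thickness = T + h + r = 40.31 km + 3.952 km + 20.21 km = 64.5 km.

64.5 km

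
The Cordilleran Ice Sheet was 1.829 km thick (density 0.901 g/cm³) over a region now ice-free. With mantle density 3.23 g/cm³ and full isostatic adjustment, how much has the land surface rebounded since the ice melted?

0.51 km

Removing the load lets mantle flow back in; uplift u satisfies ρ_ice t = ρ_m u.
u = t ρ_ice/ρ_m = 1.829 km × 0.901/3.23 = 0.51 km.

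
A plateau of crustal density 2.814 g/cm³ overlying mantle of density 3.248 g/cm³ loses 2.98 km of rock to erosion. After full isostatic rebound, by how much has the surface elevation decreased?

0.398 km

Rebound u = e ρ_c/ρ_m = 2.98 km × 2.814/3.248 = 2.582 km.
Net surface drop = e − u = 2.98 km − 2.582 km = e (ρ_m − ρ_c)/ρ_m = 0.398 km.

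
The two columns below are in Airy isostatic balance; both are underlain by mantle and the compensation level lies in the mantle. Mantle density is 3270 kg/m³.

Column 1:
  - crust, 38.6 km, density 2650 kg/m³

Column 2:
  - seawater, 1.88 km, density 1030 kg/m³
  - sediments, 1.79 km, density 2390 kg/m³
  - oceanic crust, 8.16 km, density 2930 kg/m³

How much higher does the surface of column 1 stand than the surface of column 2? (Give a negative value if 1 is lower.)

4.7 km

For any compensation level in the mantle, the mantle terms cancel and isostasy reduces to e = (Σt_1 − Σt_2) − (Σ(ρt)_1 − Σ(ρt)_2) / ρ_m.
Σt_1 = 38.6 km; Σt_2 = 11.83 km; Σ(ρt)_1 = 102290; Σ(ρt)_2 = 30123.3 (in km·kg/m³).
e = (38.6 − 11.83) − (102290 − 30123.3) / 3270 = 4.7 km.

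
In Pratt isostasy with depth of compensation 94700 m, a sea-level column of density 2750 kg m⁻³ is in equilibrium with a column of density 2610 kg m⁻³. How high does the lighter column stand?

ρ_ref D = ρ (D + h) → h = D (ρ_ref − ρ)/ρ.
h = 94700 m × (2750 − 2610)/2610 = 5080 m.

5080 m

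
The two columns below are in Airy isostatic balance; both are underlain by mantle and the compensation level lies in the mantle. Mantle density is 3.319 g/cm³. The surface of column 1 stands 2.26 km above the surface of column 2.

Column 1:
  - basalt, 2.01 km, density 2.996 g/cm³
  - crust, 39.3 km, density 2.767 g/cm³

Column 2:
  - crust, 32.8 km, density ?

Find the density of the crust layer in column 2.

Take the compensation level at the base of the deeper column (depth z_c below the surface of column 1) and equate Σ ρ_i t_i down to z_c; mantle fills any gap and the z_c terms cancel.
Column 1: 2.01×2.996 + 39.3×2.767 + (z_c − 41.31)×3.319
Column 2: 2.26×0 + 32.8×ρ + (z_c − 2.26 − 32.8)×3.319
The z_c×3.319 term appears on both sides and cancels. Collect the known terms of each column as K = Σ(ρt)_known − 3.319 × (depth of known layers): K_1 = 114.76506 − 3.319×41.31 = −22.34283; K_2 = 0 − 3.319×(2.26 + 32.8) = −116.36414.
Balance: K_1 = K_2 + 32.8×ρ, so ρ = (K_1 − K_2)/32.8 = 94.0213/32.8 = 2.87 g/cm³.

2.87 g/cm³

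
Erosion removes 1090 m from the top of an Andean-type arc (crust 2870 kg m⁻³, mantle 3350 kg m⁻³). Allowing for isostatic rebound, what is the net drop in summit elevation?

156 m

Rebound u = e ρ_c/ρ_m = 1090 m × 2870/3350 = 933.8 m.
Net surface drop = e − u = 1090 m − 933.8 m = e (ρ_m − ρ_c)/ρ_m = 156 m.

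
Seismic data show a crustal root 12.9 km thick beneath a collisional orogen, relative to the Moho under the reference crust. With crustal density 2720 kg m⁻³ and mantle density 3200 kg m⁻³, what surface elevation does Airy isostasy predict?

2.28 km

For local isostatic compensation: ρ_c h = (ρ_m − ρ_c) r.
h = r (ρ_m − ρ_c) / ρ_c = 12.9 km × (3200 − 2720) / 2720 = 2.28 km.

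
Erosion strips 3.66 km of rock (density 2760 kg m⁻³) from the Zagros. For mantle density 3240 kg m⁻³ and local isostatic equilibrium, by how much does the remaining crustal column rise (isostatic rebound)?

3.12 km

Unloading: uplift u = e ρ_c/ρ_m = 3.66 km × 2760/3240 = 3.12 km.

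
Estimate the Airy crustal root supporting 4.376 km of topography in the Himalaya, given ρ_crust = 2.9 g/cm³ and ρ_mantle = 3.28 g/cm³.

By Archimedes' principle applied to the lithosphere: the weight of the topography is balanced by the buoyancy of the root, ρ_c h = (ρ_m − ρ_c) r.
r = h · ρ_c / (ρ_m − ρ_c) = 4.376 km × 2.9 / (3.28 − 2.9) = 33.4 km.

33.4 km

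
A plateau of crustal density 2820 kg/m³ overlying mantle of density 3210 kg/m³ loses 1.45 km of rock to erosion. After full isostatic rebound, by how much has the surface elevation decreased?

0.176 km

Rebound u = e ρ_c/ρ_m = 1.45 km × 2820/3210 = 1.274 km.
Net surface drop = e − u = 1.45 km − 1.274 km = e (ρ_m − ρ_c)/ρ_m = 0.176 km.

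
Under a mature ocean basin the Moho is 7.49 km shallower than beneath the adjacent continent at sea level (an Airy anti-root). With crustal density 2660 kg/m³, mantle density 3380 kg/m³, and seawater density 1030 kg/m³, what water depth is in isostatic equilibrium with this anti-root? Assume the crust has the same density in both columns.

3.31 km

Replacing a thickness d of crust by seawater at the top must be balanced by replacing crust with mantle at the base: d (ρ_c − ρ_w) = a (ρ_m − ρ_c).
d = a (ρ_m − ρ_c)/(ρ_c − ρ_w) = 7.49 km × 720/1630 = 3.31 km.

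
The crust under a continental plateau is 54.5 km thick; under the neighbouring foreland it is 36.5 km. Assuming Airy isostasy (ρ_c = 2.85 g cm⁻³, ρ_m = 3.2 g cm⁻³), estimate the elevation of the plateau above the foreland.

1.97 km

Excess crust Δ = 54.5 km − 36.5 km = 18 km, split between elevation h and root r with h + r = Δ.
Airy balance ρ_c h = (ρ_m − ρ_c) r gives r = h ρ_c/(ρ_m − ρ_c), so h (1 + ρ_c/(ρ_m − ρ_c)) = Δ, i.e. h = Δ (ρ_m − ρ_c)/ρ_m.
h = 18 km × 0.35/3.2 = 1.97 km.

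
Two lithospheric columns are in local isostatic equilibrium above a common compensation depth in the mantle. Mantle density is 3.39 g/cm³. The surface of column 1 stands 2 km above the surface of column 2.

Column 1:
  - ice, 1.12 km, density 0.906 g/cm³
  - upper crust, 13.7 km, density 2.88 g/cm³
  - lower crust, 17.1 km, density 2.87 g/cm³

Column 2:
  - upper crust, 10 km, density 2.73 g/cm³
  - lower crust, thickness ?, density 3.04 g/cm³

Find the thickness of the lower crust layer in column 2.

Take the compensation level at the base of the deeper column (depth z_c below the surface of column 1) and equate Σ ρ_i t_i down to z_c; mantle fills any gap and the z_c terms cancel.
Column 1: 1.12×0.906 + 13.7×2.88 + 17.1×2.87 + (z_c − 31.92)×3.39
Column 2: 2×0 + 10×2.73 + x×3.04 + (z_c − 2 − 10 − x)×3.39
The z_c×3.39 term appears on both sides and cancels. Collect the known terms of each column as K = Σ(ρt)_known − 3.39 × (depth of known layers): K_1 = 89.54772 − 3.39×31.92 = −18.66108; K_2 = 27.3 − 3.39×(2 + 10) = −13.38.
Balance: K_1 = K_2 − x×(3.39 − 3.04), so x = (K_2 − K_1)/(3.39 − 3.04) = 5.28108/0.35 = 15.1 km.

15.1 km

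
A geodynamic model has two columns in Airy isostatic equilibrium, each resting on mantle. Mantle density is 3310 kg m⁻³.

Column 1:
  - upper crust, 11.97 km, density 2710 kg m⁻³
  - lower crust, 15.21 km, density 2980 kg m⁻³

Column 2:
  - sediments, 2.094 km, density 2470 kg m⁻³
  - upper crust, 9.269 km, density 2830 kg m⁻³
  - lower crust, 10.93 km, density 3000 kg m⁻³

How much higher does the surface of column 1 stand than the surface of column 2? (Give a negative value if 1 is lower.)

0.787 km

For any compensation level in the mantle, the mantle terms cancel and isostasy reduces to e = (Σt_1 − Σt_2) − (Σ(ρt)_1 − Σ(ρt)_2) / ρ_m.
Σt_1 = 27.18 km; Σt_2 = 22.293 km; Σ(ρt)_1 = 77764.5; Σ(ρt)_2 = 64193.45 (in km·kg m⁻³).
e = (27.18 − 22.293) − (77764.5 − 64193.45) / 3310 = 0.787 km.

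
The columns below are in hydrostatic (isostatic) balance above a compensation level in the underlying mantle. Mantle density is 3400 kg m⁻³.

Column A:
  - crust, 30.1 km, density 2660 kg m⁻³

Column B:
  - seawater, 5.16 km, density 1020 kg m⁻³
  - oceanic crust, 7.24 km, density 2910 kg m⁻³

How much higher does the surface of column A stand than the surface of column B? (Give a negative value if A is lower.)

1.9 km

For any compensation level in the mantle, the mantle terms cancel and isostasy reduces to e = (Σt_A − Σt_B) − (Σ(ρt)_A − Σ(ρt)_B) / ρ_m.
Σt_A = 30.1 km; Σt_B = 12.4 km; Σ(ρt)_A = 80066; Σ(ρt)_B = 26331.6 (in km·kg m⁻³).
e = (30.1 − 12.4) − (80066 − 26331.6) / 3400 = 1.9 km.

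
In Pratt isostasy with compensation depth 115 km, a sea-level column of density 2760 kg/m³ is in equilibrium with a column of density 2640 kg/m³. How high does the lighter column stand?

5.23 km

ρ_ref D = ρ (D + h) → h = D (ρ_ref − ρ)/ρ.
h = 115 km × (2760 − 2640)/2640 = 5.23 km.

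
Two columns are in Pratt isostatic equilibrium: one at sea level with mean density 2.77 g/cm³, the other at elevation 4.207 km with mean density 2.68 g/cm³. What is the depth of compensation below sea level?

125 km

ρ_ref D = ρ (D + h) → D (ρ_ref − ρ) = ρ h.
D = ρ h/(ρ_ref − ρ) = 2.68 × 4.207 km/(2.77 − 2.68) = 125 km.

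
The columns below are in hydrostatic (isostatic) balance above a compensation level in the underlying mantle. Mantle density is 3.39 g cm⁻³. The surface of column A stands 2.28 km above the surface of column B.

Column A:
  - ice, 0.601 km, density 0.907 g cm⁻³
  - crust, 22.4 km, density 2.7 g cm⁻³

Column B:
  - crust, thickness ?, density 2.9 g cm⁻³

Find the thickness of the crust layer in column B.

Take the compensation level at the base of the deeper column (depth z_c below the surface of column A) and equate Σ ρ_i t_i down to z_c; mantle fills any gap and the z_c terms cancel.
Column A: 0.601×0.907 + 22.4×2.7 + (z_c − 23.001)×3.39
Column B: 2.28×0 + x×2.9 + (z_c − 2.28 − 0 − x)×3.39
The z_c×3.39 term appears on both sides and cancels. Collect the known terms of each column as K = Σ(ρt)_known − 3.39 × (depth of known layers): K_A = 61.025107 − 3.39×23.001 = −16.948283; K_B = 0 − 3.39×(2.28 + 0) = −7.7292.
Balance: K_A = K_B − x×(3.39 − 2.9), so x = (K_B − K_A)/(3.39 − 2.9) = 9.21908/0.49 = 18.8 km.

18.8 km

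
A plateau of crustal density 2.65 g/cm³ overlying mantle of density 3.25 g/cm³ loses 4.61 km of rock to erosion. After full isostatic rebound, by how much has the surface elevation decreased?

0.851 km

Rebound u = e ρ_c/ρ_m = 4.61 km × 2.65/3.25 = 3.759 km.
Net surface drop = e − u = 4.61 km − 3.759 km = e (ρ_m − ρ_c)/ρ_m = 0.851 km.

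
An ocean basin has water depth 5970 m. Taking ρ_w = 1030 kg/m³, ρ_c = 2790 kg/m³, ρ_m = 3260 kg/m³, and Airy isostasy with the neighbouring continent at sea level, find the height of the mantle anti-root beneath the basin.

By Archimedes' principle applied to the lithosphere: replacing crust with seawater at the top is compensated by replacing crust with mantle at the base: d (ρ_c − ρ_w) = a (ρ_m − ρ_c).
a = d (ρ_c − ρ_w)/(ρ_m − ρ_c) = 5970 m × 1760/470 = 22400 m.

22400 m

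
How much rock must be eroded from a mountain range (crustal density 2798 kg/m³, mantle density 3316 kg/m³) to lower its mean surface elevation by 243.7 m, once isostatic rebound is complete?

Net drop Δ = e − u = e − e ρ_c/ρ_m = e (ρ_m − ρ_c)/ρ_m.
e = Δ ρ_m/(ρ_m − ρ_c) = 243.7 m × 3316/518 = 1560 m.

1560 m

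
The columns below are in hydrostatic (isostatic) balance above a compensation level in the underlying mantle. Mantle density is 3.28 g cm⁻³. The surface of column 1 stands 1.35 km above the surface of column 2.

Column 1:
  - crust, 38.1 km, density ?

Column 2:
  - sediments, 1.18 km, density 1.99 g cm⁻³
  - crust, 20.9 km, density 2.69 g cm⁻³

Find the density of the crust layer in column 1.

Take the compensation level at the base of the deeper column (depth z_c below the surface of column 1) and equate Σ ρ_i t_i down to z_c; mantle fills any gap and the z_c terms cancel.
Column 1: 38.1×ρ + (z_c − 38.1)×3.28
Column 2: 1.35×0 + 1.18×1.99 + 20.9×2.69 + (z_c − 1.35 − 22.08)×3.28
The z_c×3.28 term appears on both sides and cancels. Collect the known terms of each column as K = Σ(ρt)_known − 3.28 × (depth of known layers): K_1 = 0 − 3.28×38.1 = −124.968; K_2 = 58.5692 − 3.28×(1.35 + 22.08) = −18.2812.
Balance: K_1 + 38.1×ρ = K_2, so ρ = (K_2 − K_1)/38.1 = 106.687/38.1 = 2.8 g cm⁻³.

2.8 g cm⁻³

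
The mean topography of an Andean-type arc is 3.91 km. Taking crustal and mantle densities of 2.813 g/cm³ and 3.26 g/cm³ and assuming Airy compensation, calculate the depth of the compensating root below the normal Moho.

Isostatic balance requires: the weight of the topography is balanced by the buoyancy of the root, ρ_c h = (ρ_m − ρ_c) r.
r = h · ρ_c / (ρ_m − ρ_c) = 3.91 km × 2.813 / (3.26 − 2.813) = 24.6 km.

24.6 km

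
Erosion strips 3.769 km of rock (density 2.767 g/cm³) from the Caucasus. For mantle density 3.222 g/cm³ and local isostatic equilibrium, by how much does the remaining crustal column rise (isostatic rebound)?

3.24 km

Unloading: uplift u = e ρ_c/ρ_m = 3.769 km × 2.767/3.222 = 3.24 km.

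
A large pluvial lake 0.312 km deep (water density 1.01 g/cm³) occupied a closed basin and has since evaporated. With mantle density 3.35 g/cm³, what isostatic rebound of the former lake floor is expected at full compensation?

u = d ρ_w/ρ_m = 0.312 km × 1.01/3.35 = 0.0941 km.

0.0941 km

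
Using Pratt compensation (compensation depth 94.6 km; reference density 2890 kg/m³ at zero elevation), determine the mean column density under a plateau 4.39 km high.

Pratt balance: ρ_ref D = ρ (D + h).
ρ = ρ_ref D/(D + h) = 2890 × 94.6 km/(94.6 km + 4.39 km) = 2760 kg/m³.

2760 kg/m³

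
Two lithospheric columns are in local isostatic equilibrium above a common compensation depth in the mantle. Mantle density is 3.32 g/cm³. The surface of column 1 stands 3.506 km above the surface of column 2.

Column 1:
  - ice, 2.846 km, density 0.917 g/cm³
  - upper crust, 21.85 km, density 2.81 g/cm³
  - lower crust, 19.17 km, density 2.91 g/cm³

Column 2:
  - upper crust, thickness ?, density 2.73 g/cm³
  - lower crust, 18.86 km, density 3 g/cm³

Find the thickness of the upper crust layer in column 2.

13.8 km

Take the compensation level at the base of the deeper column (depth z_c below the surface of column 1) and equate Σ ρ_i t_i down to z_c; mantle fills any gap and the z_c terms cancel.
Column 1: 2.846×0.917 + 21.85×2.81 + 19.17×2.91 + (z_c − 43.866)×3.32
Column 2: 3.506×0 + x×2.73 + 18.86×3 + (z_c − 3.506 − 18.86 − x)×3.32
The z_c×3.32 term appears on both sides and cancels. Collect the known terms of each column as K = Σ(ρt)_known − 3.32 × (depth of known layers): K_1 = 119.792982 − 3.32×43.866 = −25.842138; K_2 = 56.58 − 3.32×(3.506 + 18.86) = −17.67512.
Balance: K_1 = K_2 − x×(3.32 − 2.73), so x = (K_2 − K_1)/(3.32 − 2.73) = 8.16702/0.59 = 13.8 km.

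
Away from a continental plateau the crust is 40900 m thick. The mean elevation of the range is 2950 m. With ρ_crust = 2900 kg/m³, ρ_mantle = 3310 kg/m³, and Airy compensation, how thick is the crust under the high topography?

Root depth r = h ρ_c / (ρ_m − ρ_c) = 2950 m × 2900 / 410 = 20870 m.
Total thickness = T + h + r = 40900 m + 2950 m + 20870 m = 64700 m.

64700 m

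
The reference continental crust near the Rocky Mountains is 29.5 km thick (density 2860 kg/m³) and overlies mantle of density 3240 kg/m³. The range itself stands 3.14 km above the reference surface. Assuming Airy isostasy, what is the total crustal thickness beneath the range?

Root depth r = h ρ_c / (ρ_m − ρ_c) = 3.14 km × 2860 / 380 = 23.63 km.
Total thickness = T + h + r = 29.5 km + 3.14 km + 23.63 km = 56.3 km.

56.3 km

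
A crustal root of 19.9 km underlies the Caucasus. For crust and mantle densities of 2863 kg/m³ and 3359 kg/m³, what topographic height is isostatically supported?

Balancing pressure at the compensation depth: ρ_c h = (ρ_m − ρ_c) r.
h = r (ρ_m − ρ_c) / ρ_c = 19.9 km × (3359 − 2863) / 2863 = 3.45 km.

3.45 km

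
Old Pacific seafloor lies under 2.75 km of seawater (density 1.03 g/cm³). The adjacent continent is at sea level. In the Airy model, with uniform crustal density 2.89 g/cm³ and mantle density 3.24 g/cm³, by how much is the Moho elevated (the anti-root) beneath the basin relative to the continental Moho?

Isostatic balance requires: replacing crust with seawater at the top is compensated by replacing crust with mantle at the base: d (ρ_c − ρ_w) = a (ρ_m − ρ_c).
a = d (ρ_c − ρ_w)/(ρ_m − ρ_c) = 2.75 km × 1.86/0.35 = 14.6 km.

14.6 km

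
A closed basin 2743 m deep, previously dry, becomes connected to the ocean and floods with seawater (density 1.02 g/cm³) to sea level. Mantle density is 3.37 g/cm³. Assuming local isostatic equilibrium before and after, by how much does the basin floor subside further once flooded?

After flooding the water column is d + s deep. Its weight must equal the weight of mantle displaced by the extra subsidence s: (d + s) ρ_w = s ρ_m.
s = d ρ_w / (ρ_m − ρ_w) = 2743 m × 1.02/(3.37 − 1.02) = 1190 m.

1190 m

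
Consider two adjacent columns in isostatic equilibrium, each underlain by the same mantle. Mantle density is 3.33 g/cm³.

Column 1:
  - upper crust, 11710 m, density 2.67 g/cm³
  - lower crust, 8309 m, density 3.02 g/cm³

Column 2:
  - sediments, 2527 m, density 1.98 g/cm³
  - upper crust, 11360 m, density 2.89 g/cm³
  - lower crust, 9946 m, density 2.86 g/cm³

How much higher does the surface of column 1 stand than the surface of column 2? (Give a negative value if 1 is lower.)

For any compensation level in the mantle, the mantle terms cancel and isostasy reduces to e = (Σt_1 − Σt_2) − (Σ(ρt)_1 − Σ(ρt)_2) / ρ_m.
Σt_1 = 20019 m; Σt_2 = 23833 m; Σ(ρt)_1 = 56358.88; Σ(ρt)_2 = 66279.42 (in m·g/cm³).
e = (20019 − 23833) − (56358.88 − 66279.42) / 3.33 = −835 m.

−835 m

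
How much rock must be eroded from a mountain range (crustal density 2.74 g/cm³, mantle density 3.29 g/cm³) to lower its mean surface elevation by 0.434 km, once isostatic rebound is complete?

Net drop Δ = e − u = e − e ρ_c/ρ_m = e (ρ_m − ρ_c)/ρ_m.
e = Δ ρ_m/(ρ_m − ρ_c) = 0.434 km × 3.29/0.55 = 2.6 km.

2.6 km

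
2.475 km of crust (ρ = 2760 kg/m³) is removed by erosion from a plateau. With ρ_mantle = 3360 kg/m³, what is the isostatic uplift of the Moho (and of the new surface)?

Unloading: uplift u = e ρ_c/ρ_m = 2.475 km × 2760/3360 = 2.03 km.

2.03 km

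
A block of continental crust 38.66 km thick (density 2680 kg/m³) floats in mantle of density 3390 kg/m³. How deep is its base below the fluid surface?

30.6 km

Draft d = t ρ_obj/ρ_fluid = 38.66 km × 2680/3390 = 30.6 km.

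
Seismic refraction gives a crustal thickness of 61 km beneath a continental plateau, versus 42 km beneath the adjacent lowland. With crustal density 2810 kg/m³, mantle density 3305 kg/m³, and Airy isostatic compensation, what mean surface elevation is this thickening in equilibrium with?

2.85 km

Excess crust Δ = 61 km − 42 km = 19 km, split between elevation h and root r with h + r = Δ.
Airy balance ρ_c h = (ρ_m − ρ_c) r gives r = h ρ_c/(ρ_m − ρ_c), so h (1 + ρ_c/(ρ_m − ρ_c)) = Δ, i.e. h = Δ (ρ_m − ρ_c)/ρ_m.
h = 19 km × 495/3305 = 2.85 km.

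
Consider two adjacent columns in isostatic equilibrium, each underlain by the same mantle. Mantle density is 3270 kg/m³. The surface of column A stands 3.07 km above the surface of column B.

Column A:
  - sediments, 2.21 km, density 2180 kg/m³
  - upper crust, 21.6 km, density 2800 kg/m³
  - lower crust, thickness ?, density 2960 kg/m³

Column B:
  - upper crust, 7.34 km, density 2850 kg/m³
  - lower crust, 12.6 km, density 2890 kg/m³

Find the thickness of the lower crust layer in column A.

17.3 km

Take the compensation level at the base of the deeper column (depth z_c below the surface of column A) and equate Σ ρ_i t_i down to z_c; mantle fills any gap and the z_c terms cancel.
Column A: 2.21×2180 + 21.6×2800 + x×2960 + (z_c − 23.81 − x)×3270
Column B: 3.07×0 + 7.34×2850 + 12.6×2890 + (z_c − 3.07 − 19.94)×3270
The z_c×3270 term appears on both sides and cancels. Collect the known terms of each column as K = Σ(ρt)_known − 3270 × (depth of known layers): K_A = 65297.8 − 3270×23.81 = −12560.9; K_B = 57333 − 3270×(3.07 + 19.94) = −17909.7.
Balance: K_A − x×(3270 − 2960) = K_B, so x = (K_A − K_B)/(3270 − 2960) = 5348.8/310 = 17.3 km.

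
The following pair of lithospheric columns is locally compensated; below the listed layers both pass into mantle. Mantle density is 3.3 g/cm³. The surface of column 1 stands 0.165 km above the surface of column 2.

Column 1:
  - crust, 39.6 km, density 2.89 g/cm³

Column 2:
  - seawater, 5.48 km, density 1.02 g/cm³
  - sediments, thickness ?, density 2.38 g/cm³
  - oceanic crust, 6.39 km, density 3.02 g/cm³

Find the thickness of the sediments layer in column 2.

1.53 km

Take the compensation level at the base of the deeper column (depth z_c below the surface of column 1) and equate Σ ρ_i t_i down to z_c; mantle fills any gap and the z_c terms cancel.
Column 1: 39.6×2.89 + (z_c − 39.6)×3.3
Column 2: 0.165×0 + 5.48×1.02 + x×2.38 + 6.39×3.02 + (z_c − 0.165 − 11.87 − x)×3.3
The z_c×3.3 term appears on both sides and cancels. Collect the known terms of each column as K = Σ(ρt)_known − 3.3 × (depth of known layers): K_1 = 114.444 − 3.3×39.6 = −16.236; K_2 = 24.8874 − 3.3×(0.165 + 11.87) = −14.8281.
Balance: K_1 = K_2 − x×(3.3 − 2.38), so x = (K_2 − K_1)/(3.3 − 2.38) = 1.4079/0.92 = 1.53 km.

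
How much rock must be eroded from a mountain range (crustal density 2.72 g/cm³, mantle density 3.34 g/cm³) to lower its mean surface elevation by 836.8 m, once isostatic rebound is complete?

Net drop Δ = e − u = e − e ρ_c/ρ_m = e (ρ_m − ρ_c)/ρ_m.
e = Δ ρ_m/(ρ_m − ρ_c) = 836.8 m × 3.34/0.62 = 4510 m.

4510 m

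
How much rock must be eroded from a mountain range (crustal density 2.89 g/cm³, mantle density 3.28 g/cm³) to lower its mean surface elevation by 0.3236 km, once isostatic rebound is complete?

Net drop Δ = e − u = e − e ρ_c/ρ_m = e (ρ_m − ρ_c)/ρ_m.
e = Δ ρ_m/(ρ_m − ρ_c) = 0.3236 km × 3.28/0.39 = 2.72 km.

2.72 km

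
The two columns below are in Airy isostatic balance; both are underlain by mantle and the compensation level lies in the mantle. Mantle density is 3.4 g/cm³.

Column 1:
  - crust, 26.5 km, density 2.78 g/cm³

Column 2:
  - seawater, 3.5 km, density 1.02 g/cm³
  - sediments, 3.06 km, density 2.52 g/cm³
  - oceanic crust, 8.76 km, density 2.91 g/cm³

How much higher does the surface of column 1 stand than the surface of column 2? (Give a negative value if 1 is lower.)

0.328 km

For any compensation level in the mantle, the mantle terms cancel and isostasy reduces to e = (Σt_1 − Σt_2) − (Σ(ρt)_1 − Σ(ρt)_2) / ρ_m.
Σt_1 = 26.5 km; Σt_2 = 15.32 km; Σ(ρt)_1 = 73.67; Σ(ρt)_2 = 36.7728 (in km·g/cm³).
e = (26.5 − 15.32) − (73.67 − 36.7728) / 3.4 = 0.328 km.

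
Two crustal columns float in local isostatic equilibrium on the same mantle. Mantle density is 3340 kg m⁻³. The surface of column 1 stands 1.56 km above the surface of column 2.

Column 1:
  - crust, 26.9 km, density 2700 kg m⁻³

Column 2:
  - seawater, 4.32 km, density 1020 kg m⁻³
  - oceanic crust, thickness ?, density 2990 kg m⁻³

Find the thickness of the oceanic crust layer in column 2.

5.67 km

Take the compensation level at the base of the deeper column (depth z_c below the surface of column 1) and equate Σ ρ_i t_i down to z_c; mantle fills any gap and the z_c terms cancel.
Column 1: 26.9×2700 + (z_c − 26.9)×3340
Column 2: 1.56×0 + 4.32×1020 + x×2990 + (z_c − 1.56 − 4.32 − x)×3340
The z_c×3340 term appears on both sides and cancels. Collect the known terms of each column as K = Σ(ρt)_known − 3340 × (depth of known layers): K_1 = 72630 − 3340×26.9 = −17216; K_2 = 4406.4 − 3340×(1.56 + 4.32) = −15232.8.
Balance: K_1 = K_2 − x×(3340 − 2990), so x = (K_2 − K_1)/(3340 − 2990) = 1983.2/350 = 5.67 km.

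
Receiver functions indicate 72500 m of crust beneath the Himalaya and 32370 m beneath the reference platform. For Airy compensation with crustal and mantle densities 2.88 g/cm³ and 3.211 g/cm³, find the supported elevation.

Excess crust Δ = 72500 m − 32370 m = 40130 m, split between elevation h and root r with h + r = Δ.
Airy balance ρ_c h = (ρ_m − ρ_c) r gives r = h ρ_c/(ρ_m − ρ_c), so h (1 + ρ_c/(ρ_m − ρ_c)) = Δ, i.e. h = Δ (ρ_m − ρ_c)/ρ_m.
h = 40130 m × 0.331/3.211 = 4140 m.

4140 m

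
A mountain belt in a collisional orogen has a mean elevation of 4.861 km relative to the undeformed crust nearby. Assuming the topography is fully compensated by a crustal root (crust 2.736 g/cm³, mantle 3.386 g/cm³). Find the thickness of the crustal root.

Isostatic balance requires: the weight of the topography is balanced by the buoyancy of the root, ρ_c h = (ρ_m − ρ_c) r.
r = h · ρ_c / (ρ_m − ρ_c) = 4.861 km × 2.736 / (3.386 − 2.736) = 20.5 km.

20.5 km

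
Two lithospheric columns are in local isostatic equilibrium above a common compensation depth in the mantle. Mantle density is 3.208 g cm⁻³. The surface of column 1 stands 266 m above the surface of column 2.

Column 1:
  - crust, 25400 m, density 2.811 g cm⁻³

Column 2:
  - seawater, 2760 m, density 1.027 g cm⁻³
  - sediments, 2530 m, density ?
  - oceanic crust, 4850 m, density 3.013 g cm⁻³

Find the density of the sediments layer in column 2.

Take the compensation level at the base of the deeper column (depth z_c below the surface of column 1) and equate Σ ρ_i t_i down to z_c; mantle fills any gap and the z_c terms cancel.
Column 1: 25400×2.811 + (z_c − 25400)×3.208
Column 2: 266×0 + 2760×1.027 + 2530×ρ + 4850×3.013 + (z_c − 266 − 10140)×3.208
The z_c×3.208 term appears on both sides and cancels. Collect the known terms of each column as K = Σ(ρt)_known − 3.208 × (depth of known layers): K_1 = 71399.4 − 3.208×25400 = −10083.8; K_2 = 17447.57 − 3.208×(266 + 10140) = −15934.878.
Balance: K_1 = K_2 + 2530×ρ, so ρ = (K_1 − K_2)/2530 = 5851.08/2530 = 2.31 g cm⁻³.

2.31 g cm⁻³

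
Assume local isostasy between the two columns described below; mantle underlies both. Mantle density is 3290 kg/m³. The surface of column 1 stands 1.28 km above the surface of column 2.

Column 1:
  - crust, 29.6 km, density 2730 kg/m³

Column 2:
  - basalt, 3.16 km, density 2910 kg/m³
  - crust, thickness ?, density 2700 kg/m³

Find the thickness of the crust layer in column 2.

18.9 km

Take the compensation level at the base of the deeper column (depth z_c below the surface of column 1) and equate Σ ρ_i t_i down to z_c; mantle fills any gap and the z_c terms cancel.
Column 1: 29.6×2730 + (z_c − 29.6)×3290
Column 2: 1.28×0 + 3.16×2910 + x×2700 + (z_c − 1.28 − 3.16 − x)×3290
The z_c×3290 term appears on both sides and cancels. Collect the known terms of each column as K = Σ(ρt)_known − 3290 × (depth of known layers): K_1 = 80808 − 3290×29.6 = −16576; K_2 = 9195.6 − 3290×(1.28 + 3.16) = −5412.
Balance: K_1 = K_2 − x×(3290 − 2700), so x = (K_2 − K_1)/(3290 − 2700) = 11164/590 = 18.9 km.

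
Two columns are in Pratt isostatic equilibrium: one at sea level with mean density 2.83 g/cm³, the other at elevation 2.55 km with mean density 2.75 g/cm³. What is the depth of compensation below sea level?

ρ_ref D = ρ (D + h) → D (ρ_ref − ρ) = ρ h.
D = ρ h/(ρ_ref − ρ) = 2.75 × 2.55 km/(2.83 − 2.75) = 87.7 km.

87.7 km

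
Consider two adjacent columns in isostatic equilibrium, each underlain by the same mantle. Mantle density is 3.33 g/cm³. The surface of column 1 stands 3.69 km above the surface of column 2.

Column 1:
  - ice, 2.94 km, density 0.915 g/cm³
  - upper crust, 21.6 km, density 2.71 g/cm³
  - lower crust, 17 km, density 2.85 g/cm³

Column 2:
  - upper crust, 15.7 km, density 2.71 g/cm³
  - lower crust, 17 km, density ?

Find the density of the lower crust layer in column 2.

2.94 g/cm³

Take the compensation level at the base of the deeper column (depth z_c below the surface of column 1) and equate Σ ρ_i t_i down to z_c; mantle fills any gap and the z_c terms cancel.
Column 1: 2.94×0.915 + 21.6×2.71 + 17×2.85 + (z_c − 41.54)×3.33
Column 2: 3.69×0 + 15.7×2.71 + 17×ρ + (z_c − 3.69 − 32.7)×3.33
The z_c×3.33 term appears on both sides and cancels. Collect the known terms of each column as K = Σ(ρt)_known − 3.33 × (depth of known layers): K_1 = 109.6761 − 3.33×41.54 = −28.6521; K_2 = 42.547 − 3.33×(3.69 + 32.7) = −78.6317.
Balance: K_1 = K_2 + 17×ρ, so ρ = (K_1 − K_2)/17 = 49.9796/17 = 2.94 g/cm³.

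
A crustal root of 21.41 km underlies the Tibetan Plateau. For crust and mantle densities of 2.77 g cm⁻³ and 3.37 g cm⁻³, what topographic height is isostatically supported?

Isostatic balance requires: ρ_c h = (ρ_m − ρ_c) r.
h = r (ρ_m − ρ_c) / ρ_c = 21.41 km × (3.37 − 2.77) / 2.77 = 4.64 km.

4.64 km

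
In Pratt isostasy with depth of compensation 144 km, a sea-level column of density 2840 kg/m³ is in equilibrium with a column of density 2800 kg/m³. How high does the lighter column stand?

2.06 km

ρ_ref D = ρ (D + h) → h = D (ρ_ref − ρ)/ρ.
h = 144 km × (2840 − 2800)/2800 = 2.06 km.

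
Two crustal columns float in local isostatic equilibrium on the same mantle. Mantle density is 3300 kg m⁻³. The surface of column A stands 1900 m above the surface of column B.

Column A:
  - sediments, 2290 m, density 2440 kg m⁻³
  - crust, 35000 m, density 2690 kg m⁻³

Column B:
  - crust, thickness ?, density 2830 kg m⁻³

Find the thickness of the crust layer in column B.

Take the compensation level at the base of the deeper column (depth z_c below the surface of column A) and equate Σ ρ_i t_i down to z_c; mantle fills any gap and the z_c terms cancel.
Column A: 2290×2440 + 35000×2690 + (z_c − 37290)×3300
Column B: 1900×0 + x×2830 + (z_c − 1900 − 0 − x)×3300
The z_c×3300 term appears on both sides and cancels. Collect the known terms of each column as K = Σ(ρt)_known − 3300 × (depth of known layers): K_A = 99737600 − 3300×37290 = −23319400; K_B = 0 − 3300×(1900 + 0) = −6270000.
Balance: K_A = K_B − x×(3300 − 2830), so x = (K_B − K_A)/(3300 − 2830) = 17049400/470 = 36300 m.

36300 m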